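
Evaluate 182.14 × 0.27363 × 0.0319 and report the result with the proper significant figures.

182.14 × 0.27363 × 0.0319 = 1.58986308558
Multiplication/division keeps the fewest significant figures: 182.14 → 5 s.f., 0.27363 → 5 s.f., 0.0319 → 3 s.f.; limit is 3.
Rounded to 3 significant figures: 1.59.

1.59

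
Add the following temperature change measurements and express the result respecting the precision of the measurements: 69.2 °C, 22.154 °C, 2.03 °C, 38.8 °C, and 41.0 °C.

173.2 °C

69.2 °C + 22.154 °C + 2.03 °C + 38.8 °C + 41.0 °C = 173.184 °C.
Addition/subtraction keeps the fewest decimal places: 69.2 → 1 decimal place, 22.154 → 3 decimal places, 2.03 → 2 decimal places, 38.8 → 1 decimal place, 41.0 → 1 decimal place; limit is 1.
Rounded to 1 decimal place: 173.2 °C.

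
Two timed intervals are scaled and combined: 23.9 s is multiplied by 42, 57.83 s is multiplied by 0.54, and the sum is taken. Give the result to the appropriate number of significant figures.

23.9 × 42 = 1003.8 → 1.0 × 10^3 s (2 s.f., last digit at the 10^2 place).
57.83 × 0.54 = 31.2282 → 31 s (2 s.f., last digit at the 10^0 place).
Sum: 1035.0282 s; keep the coarser place, 10^2.
Result: 1.0 × 10^3 s.

1.0 × 10^3 s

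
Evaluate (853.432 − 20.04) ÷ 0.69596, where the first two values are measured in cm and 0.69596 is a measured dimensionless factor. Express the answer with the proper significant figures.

1197.5 cm

853.432 cm − 20.04 cm = 833.392 cm; the difference is limited to 2 decimal places (5 s.f.).
Carrying full precision, 833.392 ÷ 0.69596 = 1197.47111903… cm; 0.69596 has 5 s.f., so the result keeps min(5, 5) = 5 s.f.
Rounded to 5 significant figures: 1197.5 cm.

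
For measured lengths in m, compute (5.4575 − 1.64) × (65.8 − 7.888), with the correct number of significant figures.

5.4575 − 1.64 = 3.8175, limited to 2 d.p. → 3 s.f.; 65.8 − 7.888 = 57.912, limited to 1 d.p. → 3 s.f.
Carrying full precision, 3.8175 × 57.912 = 221.07906; keep min(3, 3) = 3 s.f.
Rounded to 3 significant figures: 221 m².

221 m²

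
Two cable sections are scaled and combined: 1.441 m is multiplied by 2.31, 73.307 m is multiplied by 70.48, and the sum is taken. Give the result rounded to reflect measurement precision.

1.441 × 2.31 = 3.32871 → 3.33 m (3 s.f., last digit at the 10^-2 place).
73.307 × 70.48 = 5166.67736 → 5167 m (4 s.f., last digit at the 10^0 place).
Sum: 5170.00607 m; keep the coarser place, 10^0.
Result: 5.170 × 10^3 m.

5.170 × 10^3 m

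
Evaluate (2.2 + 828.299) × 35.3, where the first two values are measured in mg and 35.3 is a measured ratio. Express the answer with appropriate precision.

2.2 mg + 828.299 mg = 830.499 mg; the sum is limited to 1 decimal place (4 s.f.).
Carrying full precision, 830.499 × 35.3 = 29316.6147 mg; 35.3 has 3 s.f., so the result keeps min(4, 3) = 3 s.f.
Rounded to 3 significant figures: 2.93 × 10^4 mg.

2.93 × 10^4 mg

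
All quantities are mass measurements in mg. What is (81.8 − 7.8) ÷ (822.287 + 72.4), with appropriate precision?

81.8 − 7.8 = 74.0, limited to 1 d.p. → 3 s.f.; 822.287 + 72.4 = 894.687, limited to 1 d.p. → 4 s.f.
Carrying full precision, 74.0 ÷ 894.687 = 0.0827104898138…; keep min(3, 4) = 3 s.f.
Rounded to 3 significant figures: 0.0827.

0.0827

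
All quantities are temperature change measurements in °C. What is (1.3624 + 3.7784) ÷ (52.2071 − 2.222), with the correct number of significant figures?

1.3624 + 3.7784 = 5.1408, limited to 4 d.p. → 5 s.f.; 52.2071 − 2.222 = 49.9851, limited to 3 d.p. → 5 s.f.
Carrying full precision, 5.1408 ÷ 49.9851 = 0.102846648301…; keep min(5, 5) = 5 s.f.
Rounded to 5 significant figures: 1.0285 × 10⁻¹.

1.0285 × 10⁻¹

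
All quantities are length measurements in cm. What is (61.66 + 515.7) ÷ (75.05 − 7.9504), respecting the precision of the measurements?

61.66 + 515.7 = 577.36, limited to 1 d.p. → 4 s.f.; 75.05 − 7.9504 = 67.0996, limited to 2 d.p. → 4 s.f.
Carrying full precision, 577.36 ÷ 67.0996 = 8.60452223262…; keep min(4, 4) = 4 s.f.
Rounded to 4 significant figures: 8.605.

8.605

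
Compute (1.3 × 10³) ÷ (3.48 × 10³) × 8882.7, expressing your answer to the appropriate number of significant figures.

3.3 × 10³

(1.3 × 10³) ÷ (3.48 × 10³) × 8882.7 = 3318.25
Multiplication/division keeps the fewest significant figures: 1.3 × 10³ → 2 s.f., 3.48 × 10³ → 3 s.f., 8882.7 → 5 s.f.; limit is 2.
Rounded to 2 significant figures: 3.3 × 10³.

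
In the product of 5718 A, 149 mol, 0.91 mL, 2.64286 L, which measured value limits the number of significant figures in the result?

0.91 mL

5718 A → 4 s.f.; 149 mol → 3 s.f.; 0.91 mL → 2 s.f.; 2.64286 L → 6 s.f.
The fewest is 2 significant figures, from 0.91 mL.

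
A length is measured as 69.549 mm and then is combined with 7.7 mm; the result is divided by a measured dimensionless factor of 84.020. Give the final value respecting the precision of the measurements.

0.919 mm

69.549 mm + 7.7 mm = 77.249 mm; the sum is limited to 1 decimal place (3 s.f.).
Carrying full precision, 77.249 ÷ 84.020 = 0.919412044751… mm; 84.020 has 5 s.f., so the result keeps min(3, 5) = 3 s.f.
Rounded to 3 significant figures: 0.919 mm.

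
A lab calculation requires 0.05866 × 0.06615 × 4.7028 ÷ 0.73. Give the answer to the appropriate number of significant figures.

0.025

0.05866 × 0.06615 × 4.7028 ÷ 0.73 = 0.0249980168564…
Multiplication/division keeps the fewest significant figures: 0.05866 → 4 s.f., 0.06615 → 4 s.f., 4.7028 → 5 s.f., 0.73 → 2 s.f.; limit is 2.
Rounded to 2 significant figures: 0.025.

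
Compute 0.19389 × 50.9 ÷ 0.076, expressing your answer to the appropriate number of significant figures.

0.19389 × 50.9 ÷ 0.076 = 129.855276316…
Multiplication/division keeps the fewest significant figures: 0.19389 → 5 s.f., 50.9 → 3 s.f., 0.076 → 2 s.f.; limit is 2.
Rounded to 2 significant figures: 1.3 × 10².

1.3 × 10²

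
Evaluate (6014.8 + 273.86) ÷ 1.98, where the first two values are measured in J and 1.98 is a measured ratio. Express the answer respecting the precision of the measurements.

3.18 × 10³ J

6014.8 J + 273.86 J = 6288.66 J; the sum is limited to 1 decimal place (5 s.f.).
Carrying full precision, 6288.66 ÷ 1.98 = 3176.09090909… J; 1.98 has 3 s.f., so the result keeps min(5, 3) = 3 s.f.
Rounded to 3 significant figures: 3.18 × 10³ J.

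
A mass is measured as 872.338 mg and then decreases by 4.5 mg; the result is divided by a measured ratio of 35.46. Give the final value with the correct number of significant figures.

24.47 mg

872.338 mg − 4.5 mg = 867.838 mg; the difference is limited to 1 decimal place (4 s.f.).
Carrying full precision, 867.838 ÷ 35.46 = 24.4737168641… mg; 35.46 has 4 s.f., so the result keeps min(4, 4) = 4 s.f.
Rounded to 4 significant figures: 24.47 mg.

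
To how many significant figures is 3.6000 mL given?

5

3.6000: trailing zeros after a decimal point are significant.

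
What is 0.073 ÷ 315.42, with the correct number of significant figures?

0.073 ÷ 315.42 = 0.000231437448481…
Multiplication/division keeps the fewest significant figures: 0.073 → 2 s.f., 315.42 → 5 s.f.; limit is 2.
Rounded to 2 significant figures: 2.3 × 10⁻⁴.

2.3 × 10⁻⁴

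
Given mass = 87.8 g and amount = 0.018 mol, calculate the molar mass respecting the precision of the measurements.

4.9 × 10³ g/mol

molar mass = 87.8 g ÷ 0.018 mol = 4877.77777778… g/mol.
87.8 has 3 significant figures; 0.018 has 2.
Division/multiplication keeps the fewest: 2 significant figures.
Rounded: 4.9 × 10³ g/mol.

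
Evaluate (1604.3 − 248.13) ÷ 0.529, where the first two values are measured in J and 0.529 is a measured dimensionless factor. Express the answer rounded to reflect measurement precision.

1604.3 J − 248.13 J = 1356.17 J; the difference is limited to 1 decimal place (5 s.f.).
Carrying full precision, 1356.17 ÷ 0.529 = 2563.64839319… J; 0.529 has 3 s.f., so the result keeps min(5, 3) = 3 s.f.
Rounded to 3 significant figures: 2.56 × 10³ J.

2.56 × 10³ J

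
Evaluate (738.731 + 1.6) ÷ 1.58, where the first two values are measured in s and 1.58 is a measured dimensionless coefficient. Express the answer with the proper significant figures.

469 s

738.731 s + 1.6 s = 740.331 s; the sum is limited to 1 decimal place (4 s.f.).
Carrying full precision, 740.331 ÷ 1.58 = 468.563924051… s; 1.58 has 3 s.f., so the result keeps min(4, 3) = 3 s.f.
Rounded to 3 significant figures: 469 s.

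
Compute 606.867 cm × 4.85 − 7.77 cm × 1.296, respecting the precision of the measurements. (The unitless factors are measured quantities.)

2.93 × 10³ cm

606.867 × 4.85 = 2943.30495 → 2.94 × 10³ cm (3 s.f., last digit at the 10^1 place).
7.77 × 1.296 = 10.06992 → 10.1 cm (3 s.f., last digit at the 10^-1 place).
Difference: 2933.23503 cm; keep the coarser place, 10^1.
Result: 2.93 × 10³ cm.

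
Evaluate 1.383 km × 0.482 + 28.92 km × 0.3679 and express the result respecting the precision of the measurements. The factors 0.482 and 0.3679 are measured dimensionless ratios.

11.31 km

1.383 × 0.482 = 0.666606 → 0.667 km (3 s.f., last digit at the 10^-3 place).
28.92 × 0.3679 = 10.639668 → 10.64 km (4 s.f., last digit at the 10^-2 place).
Sum: 11.306274 km; keep the coarser place, 10^-2.
Result: 11.31 km.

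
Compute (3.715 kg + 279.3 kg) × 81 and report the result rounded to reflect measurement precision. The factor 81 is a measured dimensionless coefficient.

2.3 × 10⁴ kg

3.715 kg + 279.3 kg = 283.015 kg; the sum is limited to 1 decimal place (4 s.f.).
Carrying full precision, 283.015 × 81 = 22924.215 kg; 81 has 2 s.f., so the result keeps min(4, 2) = 2 s.f.
Rounded to 2 significant figures: 2.3 × 10⁴ kg.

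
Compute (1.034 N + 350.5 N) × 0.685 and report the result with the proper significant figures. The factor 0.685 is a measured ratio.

241 N

1.034 N + 350.5 N = 351.534 N; the sum is limited to 1 decimal place (4 s.f.).
Carrying full precision, 351.534 × 0.685 = 240.80079 N; 0.685 has 3 s.f., so the result keeps min(4, 3) = 3 s.f.
Rounded to 3 significant figures: 241 N.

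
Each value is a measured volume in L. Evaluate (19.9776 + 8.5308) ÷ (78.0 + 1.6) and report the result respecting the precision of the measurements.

0.358

19.9776 + 8.5308 = 28.5084, limited to 4 d.p. → 6 s.f.; 78.0 + 1.6 = 79.6, limited to 1 d.p. → 3 s.f.
Carrying full precision, 28.5084 ÷ 79.6 = 0.358145728643…; keep min(6, 3) = 3 s.f.
Rounded to 3 significant figures: 0.358.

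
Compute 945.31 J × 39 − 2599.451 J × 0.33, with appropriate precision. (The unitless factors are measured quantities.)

3.6 × 10⁴ J

945.31 × 39 = 36867.09 → 3.7 × 10⁴ J (2 s.f., last digit at the 10^3 place).
2599.451 × 0.33 = 857.81883 → 8.6 × 10² J (2 s.f., last digit at the 10^1 place).
Difference: 36009.27117 J; keep the coarser place, 10^3.
Result: 3.6 × 10⁴ J.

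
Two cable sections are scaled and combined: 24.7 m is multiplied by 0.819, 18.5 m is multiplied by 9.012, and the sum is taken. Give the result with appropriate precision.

24.7 × 0.819 = 20.2293 → 20.2 m (3 s.f., last digit at the 10^-1 place).
18.5 × 9.012 = 166.722 → 167 m (3 s.f., last digit at the 10^0 place).
Sum: 186.9513 m; keep the coarser place, 10^0.
Result: 187 m.

187 m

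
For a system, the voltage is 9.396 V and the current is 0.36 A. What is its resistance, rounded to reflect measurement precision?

26 Ω

resistance = 9.396 V ÷ 0.36 A = 26.1 Ω.
9.396 has 4 significant figures; 0.36 has 2.
Division/multiplication keeps the fewest: 2 significant figures.
Rounded: 26 Ω.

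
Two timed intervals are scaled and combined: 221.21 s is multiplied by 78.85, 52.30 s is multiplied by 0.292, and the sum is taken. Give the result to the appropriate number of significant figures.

1.746 × 10⁴ s

221.21 × 78.85 = 17442.4085 → 1.744 × 10⁴ s (4 s.f., last digit at the 10^1 place).
52.30 × 0.292 = 15.2716 → 15.3 s (3 s.f., last digit at the 10^-1 place).
Sum: 17457.6801 s; keep the coarser place, 10^1.
Result: 1.746 × 10⁴ s.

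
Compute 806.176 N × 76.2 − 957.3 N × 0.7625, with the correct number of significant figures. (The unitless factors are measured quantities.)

806.176 × 76.2 = 61430.6112 → 6.14 × 10⁴ N (3 s.f., last digit at the 10^2 place).
957.3 × 0.7625 = 729.94125 → 729.9 N (4 s.f., last digit at the 10^-1 place).
Difference: 60700.66995 N; keep the coarser place, 10^2.
Result: 6.07 × 10⁴ N.

6.07 × 10⁴ N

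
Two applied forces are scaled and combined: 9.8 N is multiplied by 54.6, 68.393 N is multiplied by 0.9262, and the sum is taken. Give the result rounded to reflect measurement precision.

9.8 × 54.6 = 535.08 → 5.4 × 10² N (2 s.f., last digit at the 10^1 place).
68.393 × 0.9262 = 63.3455966 → 63.35 N (4 s.f., last digit at the 10^-2 place).
Sum: 598.4255966 N; keep the coarser place, 10^1.
Result: 6.0 × 10² N.

6.0 × 10² N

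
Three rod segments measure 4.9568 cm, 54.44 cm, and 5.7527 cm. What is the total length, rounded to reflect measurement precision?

65.15 cm

4.9568 cm + 54.44 cm + 5.7527 cm = 65.1495 cm.
Addition/subtraction keeps the fewest decimal places: 4.9568 → 4 decimal places, 54.44 → 2 decimal places, 5.7527 → 4 decimal places; limit is 2.
Rounded to 2 decimal places: 65.15 cm.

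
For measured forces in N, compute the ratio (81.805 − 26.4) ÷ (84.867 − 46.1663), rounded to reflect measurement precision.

81.805 − 26.4 = 55.405, limited to 1 d.p. → 3 s.f.; 84.867 − 46.1663 = 38.7007, limited to 3 d.p. → 5 s.f.
Carrying full precision, 55.405 ÷ 38.7007 = 1.43162785169…; keep min(3, 5) = 3 s.f.
Rounded to 3 significant figures: 1.43.

1.43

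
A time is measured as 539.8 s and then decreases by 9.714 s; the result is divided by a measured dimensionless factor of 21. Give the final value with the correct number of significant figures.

25 s

539.8 s − 9.714 s = 530.086 s; the difference is limited to 1 decimal place (4 s.f.).
Carrying full precision, 530.086 ÷ 21 = 25.2421904762… s; 21 has 2 s.f., so the result keeps min(4, 2) = 2 s.f.
Rounded to 2 significant figures: 25 s.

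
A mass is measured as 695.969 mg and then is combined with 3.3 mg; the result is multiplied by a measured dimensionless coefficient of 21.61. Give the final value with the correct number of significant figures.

695.969 mg + 3.3 mg = 699.269 mg; the sum is limited to 1 decimal place (4 s.f.).
Carrying full precision, 699.269 × 21.61 = 15111.20309 mg; 21.61 has 4 s.f., so the result keeps min(4, 4) = 4 s.f.
Rounded to 4 significant figures: 1.511 × 10⁴ mg.

1.511 × 10⁴ mg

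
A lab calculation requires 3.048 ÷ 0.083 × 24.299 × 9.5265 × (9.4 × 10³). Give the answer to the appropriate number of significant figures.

3.048 ÷ 0.083 × 24.299 × 9.5265 × (9.4 × 10³) = 79907307.4046…
Multiplication/division keeps the fewest significant figures: 3.048 → 4 s.f., 0.083 → 2 s.f., 24.299 → 5 s.f., 9.5265 → 5 s.f., 9.4 × 10³ → 2 s.f.; limit is 2.
Rounded to 2 significant figures: 8.0 × 10⁷.

8.0 × 10⁷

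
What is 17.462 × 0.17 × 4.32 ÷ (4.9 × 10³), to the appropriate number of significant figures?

17.462 × 0.17 × 4.32 ÷ (4.9 × 10³) = 0.00261716179592…
Multiplication/division keeps the fewest significant figures: 17.462 → 5 s.f., 0.17 → 2 s.f., 4.32 → 3 s.f., 4.9 × 10³ → 2 s.f.; limit is 2.
Rounded to 2 significant figures: 0.0026.

0.0026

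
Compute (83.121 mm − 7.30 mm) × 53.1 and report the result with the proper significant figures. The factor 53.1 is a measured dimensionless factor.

4.03 × 10^3 mm

83.121 mm − 7.30 mm = 75.821 mm; the difference is limited to 2 decimal places (4 s.f.).
Carrying full precision, 75.821 × 53.1 = 4026.0951 mm; 53.1 has 3 s.f., so the result keeps min(4, 3) = 3 s.f.
Rounded to 3 significant figures: 4.03 × 10^3 mm.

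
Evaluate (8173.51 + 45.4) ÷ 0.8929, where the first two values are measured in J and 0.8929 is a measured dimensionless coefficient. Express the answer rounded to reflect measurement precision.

8173.51 J + 45.4 J = 8218.91 J; the sum is limited to 1 decimal place (5 s.f.).
Carrying full precision, 8218.91 ÷ 0.8929 = 9204.73737261… J; 0.8929 has 4 s.f., so the result keeps min(5, 4) = 4 s.f.
Rounded to 4 significant figures: 9205 J.

9205 J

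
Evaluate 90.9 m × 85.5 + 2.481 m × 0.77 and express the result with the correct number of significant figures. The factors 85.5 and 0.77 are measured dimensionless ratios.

7.77 × 10³ m

90.9 × 85.5 = 7771.95 → 7.77 × 10³ m (3 s.f., last digit at the 10^1 place).
2.481 × 0.77 = 1.91037 → 1.9 m (2 s.f., last digit at the 10^-1 place).
Sum: 7773.86037 m; keep the coarser place, 10^1.
Result: 7.77 × 10³ m.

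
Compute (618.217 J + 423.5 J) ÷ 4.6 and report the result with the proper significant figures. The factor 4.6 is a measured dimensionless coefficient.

618.217 J + 423.5 J = 1041.717 J; the sum is limited to 1 decimal place (5 s.f.).
Carrying full precision, 1041.717 ÷ 4.6 = 226.460217391… J; 4.6 has 2 s.f., so the result keeps min(5, 2) = 2 s.f.
Rounded to 2 significant figures: 2.3 × 10² J.

2.3 × 10² J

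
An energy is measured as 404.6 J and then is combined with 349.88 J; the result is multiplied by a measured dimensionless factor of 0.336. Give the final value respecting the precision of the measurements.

254 J

404.6 J + 349.88 J = 754.48 J; the sum is limited to 1 decimal place (4 s.f.).
Carrying full precision, 754.48 × 0.336 = 253.50528 J; 0.336 has 3 s.f., so the result keeps min(4, 3) = 3 s.f.
Rounded to 3 significant figures: 254 J.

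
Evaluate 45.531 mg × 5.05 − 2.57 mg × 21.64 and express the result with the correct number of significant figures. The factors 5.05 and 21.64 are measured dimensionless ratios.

174 mg

45.531 × 5.05 = 229.93155 → 2.30 × 10^2 mg (3 s.f., last digit at the 10^0 place).
2.57 × 21.64 = 55.6148 → 55.6 mg (3 s.f., last digit at the 10^-1 place).
Difference: 174.31675 mg; keep the coarser place, 10^0.
Result: 174 mg.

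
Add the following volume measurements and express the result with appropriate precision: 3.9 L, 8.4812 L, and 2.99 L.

15.4 L

3.9 L + 8.4812 L + 2.99 L = 15.3712 L.
Addition/subtraction keeps the fewest decimal places: 3.9 → 1 decimal place, 8.4812 → 4 decimal places, 2.99 → 2 decimal places; limit is 1.
Rounded to 1 decimal place: 15.4 L.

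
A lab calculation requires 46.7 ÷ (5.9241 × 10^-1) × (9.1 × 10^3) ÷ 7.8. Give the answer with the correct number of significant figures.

9.2 × 10^4

46.7 ÷ (5.9241 × 10^-1) × (9.1 × 10^3) ÷ 7.8 = 91968.9629367…
Multiplication/division keeps the fewest significant figures: 46.7 → 3 s.f., 5.9241 × 10^-1 → 5 s.f., 9.1 × 10^3 → 2 s.f., 7.8 → 2 s.f.; limit is 2.
Rounded to 2 significant figures: 9.2 × 10^4.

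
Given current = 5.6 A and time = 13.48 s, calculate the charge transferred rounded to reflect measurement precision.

75 C

charge transferred = 5.6 A × 13.48 s = 75.488 C.
5.6 has 2 significant figures; 13.48 has 4.
Division/multiplication keeps the fewest: 2 significant figures.
Rounded: 75 C.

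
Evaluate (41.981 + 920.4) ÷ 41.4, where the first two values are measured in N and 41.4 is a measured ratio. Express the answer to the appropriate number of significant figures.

23.2 N

41.981 N + 920.4 N = 962.381 N; the sum is limited to 1 decimal place (4 s.f.).
Carrying full precision, 962.381 ÷ 41.4 = 23.2459178744… N; 41.4 has 3 s.f., so the result keeps min(4, 3) = 3 s.f.
Rounded to 3 significant figures: 23.2 N.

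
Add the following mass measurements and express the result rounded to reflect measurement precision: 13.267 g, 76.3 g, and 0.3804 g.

13.267 g + 76.3 g + 0.3804 g = 89.9474 g.
Addition/subtraction keeps the fewest decimal places: 13.267 → 3 decimal places, 76.3 → 1 decimal place, 0.3804 → 4 decimal places; limit is 1.
Rounded to 1 decimal place: 89.9 g.

89.9 g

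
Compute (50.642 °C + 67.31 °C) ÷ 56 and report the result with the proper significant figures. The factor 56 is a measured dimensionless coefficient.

2.1 °C

50.642 °C + 67.31 °C = 117.952 °C; the sum is limited to 2 decimal places (5 s.f.).
Carrying full precision, 117.952 ÷ 56 = 2.10628571429… °C; 56 has 2 s.f., so the result keeps min(5, 2) = 2 s.f.
Rounded to 2 significant figures: 2.1 °C.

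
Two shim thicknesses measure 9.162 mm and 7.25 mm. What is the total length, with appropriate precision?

9.162 mm + 7.25 mm = 16.412 mm.
Addition/subtraction keeps the fewest decimal places: 9.162 → 3 decimal places, 7.25 → 2 decimal places; limit is 2.
Rounded to 2 decimal places: 16.41 mm.

16.41 mm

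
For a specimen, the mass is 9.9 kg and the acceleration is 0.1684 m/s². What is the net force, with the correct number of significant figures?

1.7 N

net force = 9.9 kg × 0.1684 m/s² = 1.66716 N.
9.9 has 2 significant figures; 0.1684 has 4.
Division/multiplication keeps the fewest: 2 significant figures.
Rounded: 1.7 N.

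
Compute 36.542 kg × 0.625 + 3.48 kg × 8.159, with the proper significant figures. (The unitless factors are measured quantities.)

36.542 × 0.625 = 22.83875 → 22.8 kg (3 s.f., last digit at the 10^-1 place).
3.48 × 8.159 = 28.39332 → 28.4 kg (3 s.f., last digit at the 10^-1 place).
Sum: 51.23207 kg; keep the coarser place, 10^-1.
Result: 51.2 kg.

51.2 kg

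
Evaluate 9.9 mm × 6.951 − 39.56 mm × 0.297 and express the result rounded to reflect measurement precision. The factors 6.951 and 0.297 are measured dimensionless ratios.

9.9 × 6.951 = 68.8149 → 69 mm (2 s.f., last digit at the 10^0 place).
39.56 × 0.297 = 11.74932 → 11.7 mm (3 s.f., last digit at the 10^-1 place).
Difference: 57.06558 mm; keep the coarser place, 10^0.
Result: 57 mm.

57 mm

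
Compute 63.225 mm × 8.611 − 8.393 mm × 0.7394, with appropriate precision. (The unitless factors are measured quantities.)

538.2 mm

63.225 × 8.611 = 544.430475 → 544.4 mm (4 s.f., last digit at the 10^-1 place).
8.393 × 0.7394 = 6.2057842 → 6.206 mm (4 s.f., last digit at the 10^-3 place).
Difference: 538.2246908 mm; keep the coarser place, 10^-1.
Result: 538.2 mm.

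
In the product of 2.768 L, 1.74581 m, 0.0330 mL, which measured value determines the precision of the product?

0.0330 mL

2.768 L → 4 s.f.; 1.74581 m → 6 s.f.; 0.0330 mL → 3 s.f.
The fewest is 3 significant figures, from 0.0330 mL.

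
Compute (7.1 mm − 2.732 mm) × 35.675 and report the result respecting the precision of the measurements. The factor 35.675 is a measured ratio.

7.1 mm − 2.732 mm = 4.368 mm; the difference is limited to 1 decimal place (2 s.f.).
Carrying full precision, 4.368 × 35.675 = 155.8284 mm; 35.675 has 5 s.f., so the result keeps min(2, 5) = 2 s.f.
Rounded to 2 significant figures: 1.6 × 10^2 mm.

1.6 × 10^2 mm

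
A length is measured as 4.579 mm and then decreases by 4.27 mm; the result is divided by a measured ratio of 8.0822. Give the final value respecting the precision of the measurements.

4.579 mm − 4.27 mm = 0.309 mm; the difference is limited to 2 decimal places (2 s.f.).
Carrying full precision, 0.309 ÷ 8.0822 = 0.0382321645097… mm; 8.0822 has 5 s.f., so the result keeps min(2, 5) = 2 s.f.
Rounded to 2 significant figures: 3.8 × 10^-2 mm.

3.8 × 10^-2 mm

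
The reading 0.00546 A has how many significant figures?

0.00546: leading zeros are not significant.

3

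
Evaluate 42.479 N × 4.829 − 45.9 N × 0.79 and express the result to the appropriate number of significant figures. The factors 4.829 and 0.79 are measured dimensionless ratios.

42.479 × 4.829 = 205.131091 → 205.1 N (4 s.f., last digit at the 10^-1 place).
45.9 × 0.79 = 36.261 → 36 N (2 s.f., last digit at the 10^0 place).
Difference: 168.870091 N; keep the coarser place, 10^0.
Result: 169 N.

169 N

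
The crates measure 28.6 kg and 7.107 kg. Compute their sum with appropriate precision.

28.6 kg + 7.107 kg = 35.707 kg.
Addition/subtraction keeps the fewest decimal places: 28.6 → 1 decimal place, 7.107 → 3 decimal places; limit is 1.
Rounded to 1 decimal place: 35.7 kg.

35.7 kg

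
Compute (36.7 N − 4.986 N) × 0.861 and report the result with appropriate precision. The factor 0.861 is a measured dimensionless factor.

36.7 N − 4.986 N = 31.714 N; the difference is limited to 1 decimal place (3 s.f.).
Carrying full precision, 31.714 × 0.861 = 27.305754 N; 0.861 has 3 s.f., so the result keeps min(3, 3) = 3 s.f.
Rounded to 3 significant figures: 27.3 N.

27.3 N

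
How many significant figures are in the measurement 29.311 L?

5

29.311: every digit is nonzero and significant.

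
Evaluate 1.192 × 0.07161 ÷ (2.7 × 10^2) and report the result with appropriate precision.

1.192 × 0.07161 ÷ (2.7 × 10^2) = 0.000316144888889…
Multiplication/division keeps the fewest significant figures: 1.192 → 4 s.f., 0.07161 → 4 s.f., 2.7 × 10^2 → 2 s.f.; limit is 2.
Rounded to 2 significant figures: 3.2 × 10^-4.

3.2 × 10^-4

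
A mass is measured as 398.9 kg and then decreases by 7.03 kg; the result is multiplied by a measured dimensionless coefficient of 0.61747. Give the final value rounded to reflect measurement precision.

242.0 kg

398.9 kg − 7.03 kg = 391.87 kg; the difference is limited to 1 decimal place (4 s.f.).
Carrying full precision, 391.87 × 0.61747 = 241.9679689 kg; 0.61747 has 5 s.f., so the result keeps min(4, 5) = 4 s.f.
Rounded to 4 significant figures: 242.0 kg.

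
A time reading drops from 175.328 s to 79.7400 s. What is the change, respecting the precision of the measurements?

95.588 s

175.328 s − 79.7400 s = 95.5880 s.
Addition/subtraction keeps the fewest decimal places: 175.328 → 3 decimal places, 79.7400 → 4 decimal places; limit is 3.
Rounded to 3 decimal places: 95.588 s.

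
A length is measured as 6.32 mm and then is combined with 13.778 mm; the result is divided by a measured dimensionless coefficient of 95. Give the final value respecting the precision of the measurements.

0.21 mm

6.32 mm + 13.778 mm = 20.098 mm; the sum is limited to 2 decimal places (4 s.f.).
Carrying full precision, 20.098 ÷ 95 = 0.211557894737… mm; 95 has 2 s.f., so the result keeps min(4, 2) = 2 s.f.
Rounded to 2 significant figures: 0.21 mm.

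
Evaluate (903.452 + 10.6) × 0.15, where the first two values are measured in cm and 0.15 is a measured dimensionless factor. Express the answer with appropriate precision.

1.4 × 10^2 cm

903.452 cm + 10.6 cm = 914.052 cm; the sum is limited to 1 decimal place (4 s.f.).
Carrying full precision, 914.052 × 0.15 = 137.1078 cm; 0.15 has 2 s.f., so the result keeps min(4, 2) = 2 s.f.
Rounded to 2 significant figures: 1.4 × 10^2 cm.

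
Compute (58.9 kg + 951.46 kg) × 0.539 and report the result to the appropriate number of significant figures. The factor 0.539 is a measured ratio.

58.9 kg + 951.46 kg = 1010.36 kg; the sum is limited to 1 decimal place (5 s.f.).
Carrying full precision, 1010.36 × 0.539 = 544.58404 kg; 0.539 has 3 s.f., so the result keeps min(5, 3) = 3 s.f.
Rounded to 3 significant figures: 545 kg.

545 kg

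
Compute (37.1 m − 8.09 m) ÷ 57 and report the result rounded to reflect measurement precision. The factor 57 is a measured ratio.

37.1 m − 8.09 m = 29.01 m; the difference is limited to 1 decimal place (3 s.f.).
Carrying full precision, 29.01 ÷ 57 = 0.508947368421… m; 57 has 2 s.f., so the result keeps min(3, 2) = 2 s.f.
Rounded to 2 significant figures: 0.51 m.

0.51 m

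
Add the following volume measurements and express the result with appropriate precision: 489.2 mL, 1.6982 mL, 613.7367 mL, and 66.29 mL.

1170.9 mL

489.2 mL + 1.6982 mL + 613.7367 mL + 66.29 mL = 1170.9249 mL.
Addition/subtraction keeps the fewest decimal places: 489.2 → 1 decimal place, 1.6982 → 4 decimal places, 613.7367 → 4 decimal places, 66.29 → 2 decimal places; limit is 1.
Rounded to 1 decimal place: 1170.9 mL.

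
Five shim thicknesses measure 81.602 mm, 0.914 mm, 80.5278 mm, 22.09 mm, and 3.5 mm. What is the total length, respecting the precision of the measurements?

81.602 mm + 0.914 mm + 80.5278 mm + 22.09 mm + 3.5 mm = 188.6338 mm.
Addition/subtraction keeps the fewest decimal places: 81.602 → 3 decimal places, 0.914 → 3 decimal places, 80.5278 → 4 decimal places, 22.09 → 2 decimal places, 3.5 → 1 decimal place; limit is 1.
Rounded to 1 decimal place: 188.6 mm.

188.6 mm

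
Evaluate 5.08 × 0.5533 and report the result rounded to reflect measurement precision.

5.08 × 0.5533 = 2.810764
Multiplication/division keeps the fewest significant figures: 5.08 → 3 s.f., 0.5533 → 4 s.f.; limit is 3.
Rounded to 3 significant figures: 2.81.

2.81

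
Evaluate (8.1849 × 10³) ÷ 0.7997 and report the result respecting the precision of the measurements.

(8.1849 × 10³) ÷ 0.7997 = 10234.9631112…
Multiplication/division keeps the fewest significant figures: 8.1849 × 10³ → 5 s.f., 0.7997 → 4 s.f.; limit is 4.
Rounded to 4 significant figures: 1.023 × 10⁴.

1.023 × 10⁴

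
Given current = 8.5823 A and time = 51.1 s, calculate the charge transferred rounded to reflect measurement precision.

439 C

charge transferred = 8.5823 A × 51.1 s = 438.55553 C.
8.5823 has 5 significant figures; 51.1 has 3.
Division/multiplication keeps the fewest: 3 significant figures.
Rounded: 439 C.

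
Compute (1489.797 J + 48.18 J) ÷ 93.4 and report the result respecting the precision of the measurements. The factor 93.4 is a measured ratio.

16.5 J

1489.797 J + 48.18 J = 1537.977 J; the sum is limited to 2 decimal places (6 s.f.).
Carrying full precision, 1537.977 ÷ 93.4 = 16.4665631692… J; 93.4 has 3 s.f., so the result keeps min(6, 3) = 3 s.f.
Rounded to 3 significant figures: 16.5 J.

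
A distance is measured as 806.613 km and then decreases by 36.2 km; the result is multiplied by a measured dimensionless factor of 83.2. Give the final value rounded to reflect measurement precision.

6.41 × 10^4 km

806.613 km − 36.2 km = 770.413 km; the difference is limited to 1 decimal place (4 s.f.).
Carrying full precision, 770.413 × 83.2 = 64098.3616 km; 83.2 has 3 s.f., so the result keeps min(4, 3) = 3 s.f.
Rounded to 3 significant figures: 6.41 × 10^4 km.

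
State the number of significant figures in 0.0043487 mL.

0.0043487: leading zeros are not significant.

5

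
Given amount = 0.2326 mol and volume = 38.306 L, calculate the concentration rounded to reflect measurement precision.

6.072 × 10⁻³ mol/L

concentration = 0.2326 mol ÷ 38.306 L = 0.00607215579805… mol/L.
0.2326 has 4 significant figures; 38.306 has 5.
Division/multiplication keeps the fewest: 4 significant figures.
Rounded: 6.072 × 10⁻³ mol/L.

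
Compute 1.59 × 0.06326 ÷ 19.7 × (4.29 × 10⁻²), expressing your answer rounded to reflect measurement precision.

1.59 × 0.06326 ÷ 19.7 × (4.29 × 10⁻²) = 0.000219036947208…
Multiplication/division keeps the fewest significant figures: 1.59 → 3 s.f., 0.06326 → 4 s.f., 19.7 → 3 s.f., 4.29 × 10⁻² → 3 s.f.; limit is 3.
Rounded to 3 significant figures: 2.19 × 10⁻⁴.

2.19 × 10⁻⁴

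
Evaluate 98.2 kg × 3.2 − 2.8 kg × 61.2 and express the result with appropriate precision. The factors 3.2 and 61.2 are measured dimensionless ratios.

1.4 × 10² kg

98.2 × 3.2 = 314.24 → 3.1 × 10² kg (2 s.f., last digit at the 10^1 place).
2.8 × 61.2 = 171.36 → 1.7 × 10² kg (2 s.f., last digit at the 10^1 place).
Difference: 142.88 kg; keep the coarser place, 10^1.
Result: 1.4 × 10² kg.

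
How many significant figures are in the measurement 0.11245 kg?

5

0.11245: leading zeros are not significant.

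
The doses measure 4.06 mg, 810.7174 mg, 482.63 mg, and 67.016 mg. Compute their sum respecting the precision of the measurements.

1364.42 mg

4.06 mg + 810.7174 mg + 482.63 mg + 67.016 mg = 1364.4234 mg.
Addition/subtraction keeps the fewest decimal places: 4.06 → 2 decimal places, 810.7174 → 4 decimal places, 482.63 → 2 decimal places, 67.016 → 3 decimal places; limit is 2.
Rounded to 2 decimal places: 1364.42 mg.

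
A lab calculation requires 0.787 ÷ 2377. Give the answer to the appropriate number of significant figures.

0.787 ÷ 2377 = 0.000331089608751…
Multiplication/division keeps the fewest significant figures: 0.787 → 3 s.f., 2377 → 4 s.f.; limit is 3.
Rounded to 3 significant figures: 3.31 × 10⁻⁴.

3.31 × 10⁻⁴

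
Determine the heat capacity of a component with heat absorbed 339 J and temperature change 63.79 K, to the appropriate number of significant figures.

5.31 J/K

heat capacity = 339 J ÷ 63.79 K = 5.31431258818… J/K.
339 has 3 significant figures; 63.79 has 4.
Division/multiplication keeps the fewest: 3 significant figures.
Rounded: 5.31 J/K.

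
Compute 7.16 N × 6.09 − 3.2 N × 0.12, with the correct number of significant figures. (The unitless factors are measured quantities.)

43.2 N

7.16 × 6.09 = 43.6044 → 43.6 N (3 s.f., last digit at the 10^-1 place).
3.2 × 0.12 = 0.384 → 3.8 × 10^-1 N (2 s.f., last digit at the 10^-2 place).
Difference: 43.2204 N; keep the coarser place, 10^-1.
Result: 43.2 N.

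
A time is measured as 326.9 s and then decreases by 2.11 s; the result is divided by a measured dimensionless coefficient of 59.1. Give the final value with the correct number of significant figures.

326.9 s − 2.11 s = 324.79 s; the difference is limited to 1 decimal place (4 s.f.).
Carrying full precision, 324.79 ÷ 59.1 = 5.49560067682… s; 59.1 has 3 s.f., so the result keeps min(4, 3) = 3 s.f.
Rounded to 3 significant figures: 5.50 s.

5.50 s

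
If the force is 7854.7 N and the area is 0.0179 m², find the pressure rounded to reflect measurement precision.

4.39 × 10^5 Pa

pressure = 7854.7 N ÷ 0.0179 m² = 438810.055866… Pa.
7854.7 has 5 significant figures; 0.0179 has 3.
Division/multiplication keeps the fewest: 3 significant figures.
Rounded: 4.39 × 10^5 Pa.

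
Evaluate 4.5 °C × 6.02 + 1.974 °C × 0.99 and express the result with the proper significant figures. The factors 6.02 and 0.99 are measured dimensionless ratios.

4.5 × 6.02 = 27.09 → 27 °C (2 s.f., last digit at the 10^0 place).
1.974 × 0.99 = 1.95426 → 2.0 °C (2 s.f., last digit at the 10^-1 place).
Sum: 29.04426 °C; keep the coarser place, 10^0.
Result: 29 °C.

29 °C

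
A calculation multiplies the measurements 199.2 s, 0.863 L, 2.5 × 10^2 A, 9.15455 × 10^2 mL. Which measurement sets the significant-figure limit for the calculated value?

199.2 s → 4 s.f.; 0.863 L → 3 s.f.; 2.5 × 10^2 A → 2 s.f.; 9.15455 × 10^2 mL → 6 s.f.
The fewest is 2 significant figures, from 2.5 × 10^2 A.

2.5 × 10^2 A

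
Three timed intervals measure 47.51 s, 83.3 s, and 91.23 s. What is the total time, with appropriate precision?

222.0 s

47.51 s + 83.3 s + 91.23 s = 222.04 s.
Addition/subtraction keeps the fewest decimal places: 47.51 → 2 decimal places, 83.3 → 1 decimal place, 91.23 → 2 decimal places; limit is 1.
Rounded to 1 decimal place: 222.0 s.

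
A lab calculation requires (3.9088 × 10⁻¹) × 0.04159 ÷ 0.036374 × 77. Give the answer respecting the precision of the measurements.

(3.9088 × 10⁻¹) × 0.04159 ÷ 0.036374 × 77 = 34.4137526365…
Multiplication/division keeps the fewest significant figures: 3.9088 × 10⁻¹ → 5 s.f., 0.04159 → 4 s.f., 0.036374 → 5 s.f., 77 → 2 s.f.; limit is 2.
Rounded to 2 significant figures: 34.

34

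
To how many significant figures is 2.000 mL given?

2.000: trailing zeros after a decimal point are significant.

4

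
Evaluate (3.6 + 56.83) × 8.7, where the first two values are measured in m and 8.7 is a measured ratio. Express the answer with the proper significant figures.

3.6 m + 56.83 m = 60.43 m; the sum is limited to 1 decimal place (3 s.f.).
Carrying full precision, 60.43 × 8.7 = 525.741 m; 8.7 has 2 s.f., so the result keeps min(3, 2) = 2 s.f.
Rounded to 2 significant figures: 5.3 × 10^2 m.

5.3 × 10^2 m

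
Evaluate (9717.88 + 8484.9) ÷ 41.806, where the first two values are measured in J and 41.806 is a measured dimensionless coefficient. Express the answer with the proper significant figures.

435.41 J

9717.88 J + 8484.9 J = 18202.78 J; the sum is limited to 1 decimal place (6 s.f.).
Carrying full precision, 18202.78 ÷ 41.806 = 435.410706597… J; 41.806 has 5 s.f., so the result keeps min(6, 5) = 5 s.f.
Rounded to 5 significant figures: 435.41 J.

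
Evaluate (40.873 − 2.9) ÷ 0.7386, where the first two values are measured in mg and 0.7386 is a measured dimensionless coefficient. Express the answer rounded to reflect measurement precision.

40.873 mg − 2.9 mg = 37.973 mg; the difference is limited to 1 decimal place (3 s.f.).
Carrying full precision, 37.973 ÷ 0.7386 = 51.4121310588… mg; 0.7386 has 4 s.f., so the result keeps min(3, 4) = 3 s.f.
Rounded to 3 significant figures: 51.4 mg.

51.4 mg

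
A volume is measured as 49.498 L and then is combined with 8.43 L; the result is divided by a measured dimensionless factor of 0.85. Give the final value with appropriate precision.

49.498 L + 8.43 L = 57.928 L; the sum is limited to 2 decimal places (4 s.f.).
Carrying full precision, 57.928 ÷ 0.85 = 68.1505882353… L; 0.85 has 2 s.f., so the result keeps min(4, 2) = 2 s.f.
Rounded to 2 significant figures: 68 L.

68 L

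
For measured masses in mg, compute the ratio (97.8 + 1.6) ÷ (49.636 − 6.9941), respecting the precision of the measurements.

2.33

97.8 + 1.6 = 99.4, limited to 1 d.p. → 3 s.f.; 49.636 − 6.9941 = 42.6419, limited to 3 d.p. → 5 s.f.
Carrying full precision, 99.4 ÷ 42.6419 = 2.33104059622…; keep min(3, 5) = 3 s.f.
Rounded to 3 significant figures: 2.33.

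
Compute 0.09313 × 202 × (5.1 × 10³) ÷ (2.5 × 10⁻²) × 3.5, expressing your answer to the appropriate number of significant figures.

0.09313 × 202 × (5.1 × 10³) ÷ (2.5 × 10⁻²) × 3.5 = 13431953.64
Multiplication/division keeps the fewest significant figures: 0.09313 → 4 s.f., 202 → 3 s.f., 5.1 × 10³ → 2 s.f., 2.5 × 10⁻² → 2 s.f., 3.5 → 2 s.f.; limit is 2.
Rounded to 2 significant figures: 1.3 × 10⁷.

1.3 × 10⁷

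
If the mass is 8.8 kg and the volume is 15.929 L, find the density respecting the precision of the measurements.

0.55 kg/L

density = 8.8 kg ÷ 15.929 L = 0.552451503547… kg/L.
8.8 has 2 significant figures; 15.929 has 5.
Division/multiplication keeps the fewest: 2 significant figures.
Rounded: 0.55 kg/L.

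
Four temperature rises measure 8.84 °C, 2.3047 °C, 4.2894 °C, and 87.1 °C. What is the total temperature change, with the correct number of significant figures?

8.84 °C + 2.3047 °C + 4.2894 °C + 87.1 °C = 102.5341 °C.
Addition/subtraction keeps the fewest decimal places: 8.84 → 2 decimal places, 2.3047 → 4 decimal places, 4.2894 → 4 decimal places, 87.1 → 1 decimal place; limit is 1.
Rounded to 1 decimal place: 102.5 °C.

102.5 °C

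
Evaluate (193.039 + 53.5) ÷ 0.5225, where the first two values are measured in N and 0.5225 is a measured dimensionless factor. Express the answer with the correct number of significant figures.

193.039 N + 53.5 N = 246.539 N; the sum is limited to 1 decimal place (4 s.f.).
Carrying full precision, 246.539 ÷ 0.5225 = 471.844976077… N; 0.5225 has 4 s.f., so the result keeps min(4, 4) = 4 s.f.
Rounded to 4 significant figures: 471.8 N.

471.8 N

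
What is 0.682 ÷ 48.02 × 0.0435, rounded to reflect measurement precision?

0.682 ÷ 48.02 × 0.0435 = 0.000617805081216…
Multiplication/division keeps the fewest significant figures: 0.682 → 3 s.f., 48.02 → 4 s.f., 0.0435 → 3 s.f.; limit is 3.
Rounded to 3 significant figures: 6.18 × 10⁻⁴.

6.18 × 10⁻⁴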